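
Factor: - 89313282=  - 2^1 * 3^2 *149^1 * 33301^1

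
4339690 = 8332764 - 3993074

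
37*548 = 20276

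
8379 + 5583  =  13962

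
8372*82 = 686504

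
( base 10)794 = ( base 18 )282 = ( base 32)OQ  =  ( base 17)2cc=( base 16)31a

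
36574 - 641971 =-605397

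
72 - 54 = 18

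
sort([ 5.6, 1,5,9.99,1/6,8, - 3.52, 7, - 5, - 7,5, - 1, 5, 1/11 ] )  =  [-7, - 5, - 3.52, - 1, 1/11,1/6, 1, 5, 5,5, 5.6, 7, 8, 9.99]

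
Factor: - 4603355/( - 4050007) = 5^1 * 13^( - 1 )*37^1*149^1*167^1*311539^( - 1) 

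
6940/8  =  867 + 1/2 = 867.50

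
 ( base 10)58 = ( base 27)24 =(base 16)3A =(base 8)72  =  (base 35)1N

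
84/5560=21/1390 =0.02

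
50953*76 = 3872428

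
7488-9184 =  - 1696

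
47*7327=344369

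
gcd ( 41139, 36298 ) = 1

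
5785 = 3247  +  2538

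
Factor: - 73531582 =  - 2^1 * 59^1*163^1*3823^1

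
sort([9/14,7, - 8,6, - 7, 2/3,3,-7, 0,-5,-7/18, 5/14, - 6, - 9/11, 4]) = [ - 8 , - 7, - 7, - 6, - 5,  -  9/11 , - 7/18, 0,5/14, 9/14,2/3, 3, 4,6, 7] 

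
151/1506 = 151/1506 = 0.10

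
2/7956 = 1/3978  =  0.00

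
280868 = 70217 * 4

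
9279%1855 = 4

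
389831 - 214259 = 175572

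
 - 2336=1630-3966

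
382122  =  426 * 897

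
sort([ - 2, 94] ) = [-2, 94]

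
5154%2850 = 2304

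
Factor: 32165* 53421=3^1 * 5^1 *7^1* 919^1* 17807^1= 1718286465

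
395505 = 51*7755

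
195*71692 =13979940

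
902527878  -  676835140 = 225692738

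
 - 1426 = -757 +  - 669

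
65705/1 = 65705 = 65705.00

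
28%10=8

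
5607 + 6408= 12015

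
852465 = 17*50145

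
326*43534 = 14192084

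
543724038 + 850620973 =1394345011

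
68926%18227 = 14245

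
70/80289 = 70/80289 = 0.00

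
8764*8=70112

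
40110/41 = 978 + 12/41 = 978.29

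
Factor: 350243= 71^1*4933^1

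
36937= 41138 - 4201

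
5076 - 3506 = 1570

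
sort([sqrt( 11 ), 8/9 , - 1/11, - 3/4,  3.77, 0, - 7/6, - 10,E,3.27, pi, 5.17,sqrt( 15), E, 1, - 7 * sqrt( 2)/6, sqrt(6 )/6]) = [ - 10, - 7 * sqrt( 2)/6,  -  7/6,-3/4, - 1/11,  0, sqrt (6) /6,  8/9  ,  1, E,E, pi, 3.27, sqrt( 11), 3.77,sqrt(15), 5.17]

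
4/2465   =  4/2465=0.00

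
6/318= 1/53 = 0.02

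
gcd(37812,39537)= 69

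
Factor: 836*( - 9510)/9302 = - 3975180/4651  =  -  2^2 * 3^1* 5^1*11^1*19^1*  317^1*4651^( - 1 ) 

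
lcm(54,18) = 54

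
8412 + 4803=13215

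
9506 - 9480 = 26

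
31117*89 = 2769413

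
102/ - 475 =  - 102/475 = -0.21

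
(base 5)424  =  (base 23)4M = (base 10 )114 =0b1110010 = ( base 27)46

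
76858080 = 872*88140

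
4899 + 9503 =14402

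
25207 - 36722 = -11515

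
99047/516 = 99047/516 = 191.95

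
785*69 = 54165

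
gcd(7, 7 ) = 7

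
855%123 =117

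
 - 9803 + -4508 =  - 14311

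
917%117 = 98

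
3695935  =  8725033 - 5029098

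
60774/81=750  +  8/27 = 750.30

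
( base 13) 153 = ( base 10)237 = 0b11101101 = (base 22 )AH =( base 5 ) 1422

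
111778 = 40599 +71179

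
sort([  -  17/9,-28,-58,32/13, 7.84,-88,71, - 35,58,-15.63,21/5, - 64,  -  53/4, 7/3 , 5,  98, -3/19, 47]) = [ -88 , -64, - 58, - 35, - 28,-15.63, - 53/4, - 17/9,-3/19, 7/3,  32/13,21/5, 5,7.84, 47,58,71,98]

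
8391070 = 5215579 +3175491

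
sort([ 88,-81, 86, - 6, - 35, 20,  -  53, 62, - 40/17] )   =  [ - 81,- 53, - 35,- 6, - 40/17,  20, 62, 86, 88] 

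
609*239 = 145551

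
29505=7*4215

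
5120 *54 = 276480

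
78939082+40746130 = 119685212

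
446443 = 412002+34441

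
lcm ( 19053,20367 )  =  590643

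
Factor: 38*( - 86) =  - 2^2*19^1*43^1 = -3268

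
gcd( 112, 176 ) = 16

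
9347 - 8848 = 499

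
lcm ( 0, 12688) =0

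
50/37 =50/37 = 1.35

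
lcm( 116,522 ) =1044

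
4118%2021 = 76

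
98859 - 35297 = 63562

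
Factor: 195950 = 2^1*5^2*3919^1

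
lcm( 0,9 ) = 0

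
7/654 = 7/654  =  0.01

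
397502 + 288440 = 685942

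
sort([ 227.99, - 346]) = [ - 346,227.99] 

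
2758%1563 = 1195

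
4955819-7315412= -2359593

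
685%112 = 13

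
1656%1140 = 516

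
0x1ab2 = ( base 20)h1e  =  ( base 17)16B0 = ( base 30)7HO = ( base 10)6834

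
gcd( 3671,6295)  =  1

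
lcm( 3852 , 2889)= 11556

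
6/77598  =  1/12933 = 0.00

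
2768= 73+2695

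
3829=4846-1017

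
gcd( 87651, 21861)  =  9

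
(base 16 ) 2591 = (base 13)44ba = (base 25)f9h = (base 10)9617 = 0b10010110010001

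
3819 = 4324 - 505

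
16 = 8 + 8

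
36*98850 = 3558600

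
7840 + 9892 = 17732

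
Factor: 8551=17^1*503^1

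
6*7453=44718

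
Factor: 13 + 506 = 519 = 3^1 * 173^1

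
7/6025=7/6025 = 0.00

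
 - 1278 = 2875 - 4153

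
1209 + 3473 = 4682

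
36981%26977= 10004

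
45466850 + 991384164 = 1036851014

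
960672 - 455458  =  505214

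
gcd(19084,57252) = 19084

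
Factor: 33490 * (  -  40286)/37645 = -2^2*17^1*197^1*7529^(-1 )*20143^1= -269835628/7529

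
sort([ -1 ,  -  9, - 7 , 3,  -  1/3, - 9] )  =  [ - 9, - 9,  -  7,-1 ,- 1/3,3]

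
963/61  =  963/61 = 15.79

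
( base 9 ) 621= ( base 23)lm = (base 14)281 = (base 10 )505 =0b111111001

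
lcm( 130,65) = 130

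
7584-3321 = 4263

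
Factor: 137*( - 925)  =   - 5^2*37^1*137^1 = - 126725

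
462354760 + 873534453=1335889213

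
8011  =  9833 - 1822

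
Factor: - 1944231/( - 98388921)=648077/32796307  =  307^1*  449^( - 1 )*2111^1 * 73043^(-1 )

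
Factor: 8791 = 59^1 * 149^1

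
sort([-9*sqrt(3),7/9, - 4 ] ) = [-9*sqrt(3 ), - 4,7/9] 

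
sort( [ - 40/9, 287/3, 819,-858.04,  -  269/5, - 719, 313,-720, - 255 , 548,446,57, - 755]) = [-858.04,-755, - 720,-719,- 255,-269/5,  -  40/9,57, 287/3, 313, 446, 548,819]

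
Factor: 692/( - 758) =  - 346/379= - 2^1*173^1 * 379^( - 1)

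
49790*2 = 99580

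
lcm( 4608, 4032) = 32256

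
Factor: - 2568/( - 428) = 2^1*3^1 = 6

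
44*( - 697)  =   - 30668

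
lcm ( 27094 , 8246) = 189658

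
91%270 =91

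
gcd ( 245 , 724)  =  1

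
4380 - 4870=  - 490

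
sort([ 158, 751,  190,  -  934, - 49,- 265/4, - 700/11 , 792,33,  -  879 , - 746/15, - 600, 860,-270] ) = [ - 934,  -  879, - 600, - 270,  -  265/4, - 700/11, - 746/15, - 49,  33,158,190,751, 792, 860 ] 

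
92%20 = 12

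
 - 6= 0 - 6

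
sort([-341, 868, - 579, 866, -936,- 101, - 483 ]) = [ - 936, - 579, - 483, - 341, - 101,866, 868 ] 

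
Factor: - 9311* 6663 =-62039193 = -3^1*2221^1 * 9311^1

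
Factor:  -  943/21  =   - 3^(-1 )*7^(-1 )*23^1*41^1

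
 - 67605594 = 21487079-89092673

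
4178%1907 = 364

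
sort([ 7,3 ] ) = [3 , 7 ]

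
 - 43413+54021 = 10608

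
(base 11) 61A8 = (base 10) 8225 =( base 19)13EH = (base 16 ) 2021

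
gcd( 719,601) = 1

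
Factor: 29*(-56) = - 1624  =  - 2^3*7^1*29^1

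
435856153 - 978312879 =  - 542456726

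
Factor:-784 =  - 2^4*7^2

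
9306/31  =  9306/31=300.19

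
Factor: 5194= 2^1 * 7^2*53^1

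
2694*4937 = 13300278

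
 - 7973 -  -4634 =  - 3339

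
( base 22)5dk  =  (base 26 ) 40M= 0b101010100110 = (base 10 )2726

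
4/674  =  2/337 = 0.01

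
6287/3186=6287/3186 = 1.97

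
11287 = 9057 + 2230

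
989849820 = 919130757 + 70719063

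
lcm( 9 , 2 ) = 18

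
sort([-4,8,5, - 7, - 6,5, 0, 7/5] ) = [ - 7,  -  6,  -  4,0,  7/5 , 5 , 5, 8]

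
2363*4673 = 11042299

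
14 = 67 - 53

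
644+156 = 800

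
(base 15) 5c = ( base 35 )2H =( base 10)87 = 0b1010111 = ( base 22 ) 3l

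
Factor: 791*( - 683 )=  - 540253 = - 7^1*113^1*683^1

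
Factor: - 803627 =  - 11^1*43^1*1699^1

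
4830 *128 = 618240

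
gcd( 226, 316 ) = 2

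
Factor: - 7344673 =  - 7^1*1049239^1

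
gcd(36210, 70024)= 2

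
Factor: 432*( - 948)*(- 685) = 2^6*3^4*5^1*79^1*137^1=280532160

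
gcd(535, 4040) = 5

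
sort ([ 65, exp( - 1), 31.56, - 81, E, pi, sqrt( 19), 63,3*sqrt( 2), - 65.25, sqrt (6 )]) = [  -  81,  -  65.25, exp( - 1), sqrt( 6), E,pi , 3*sqrt( 2 ),sqrt( 19), 31.56,63, 65] 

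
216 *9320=2013120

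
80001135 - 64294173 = 15706962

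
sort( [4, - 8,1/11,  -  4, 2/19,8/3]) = [ - 8, - 4,1/11, 2/19,8/3,4]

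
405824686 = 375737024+30087662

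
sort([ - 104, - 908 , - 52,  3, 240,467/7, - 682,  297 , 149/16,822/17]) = [  -  908, - 682, - 104, - 52,3,149/16,822/17,  467/7,240,  297 ] 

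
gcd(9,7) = 1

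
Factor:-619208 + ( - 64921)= - 3^1 * 457^1*499^1 = -  684129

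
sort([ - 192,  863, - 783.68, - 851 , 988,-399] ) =[ - 851 ,-783.68, - 399 , - 192, 863, 988] 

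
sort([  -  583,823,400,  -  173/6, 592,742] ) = [ - 583,  -  173/6 , 400, 592,742,823] 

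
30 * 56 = 1680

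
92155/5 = 18431 = 18431.00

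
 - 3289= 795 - 4084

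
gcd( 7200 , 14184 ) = 72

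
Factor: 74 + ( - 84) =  - 10 = - 2^1*5^1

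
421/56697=421/56697 = 0.01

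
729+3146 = 3875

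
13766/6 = 6883/3 = 2294.33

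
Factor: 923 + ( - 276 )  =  647^1  =  647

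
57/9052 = 57/9052 = 0.01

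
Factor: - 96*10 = -2^6*3^1*5^1 =- 960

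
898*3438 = 3087324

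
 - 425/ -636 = 425/636 = 0.67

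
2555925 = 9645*265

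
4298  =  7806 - 3508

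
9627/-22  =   - 438+9/22 = -437.59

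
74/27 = 2 + 20/27 = 2.74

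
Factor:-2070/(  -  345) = 2^1*3^1 = 6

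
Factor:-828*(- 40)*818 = 2^6*3^2*5^1*23^1*409^1=27092160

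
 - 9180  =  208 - 9388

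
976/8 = 122 = 122.00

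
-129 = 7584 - 7713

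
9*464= 4176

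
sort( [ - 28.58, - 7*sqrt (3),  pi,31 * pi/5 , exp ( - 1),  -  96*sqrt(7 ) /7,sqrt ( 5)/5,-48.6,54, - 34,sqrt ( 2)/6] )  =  [ - 48.6,  -  96*sqrt( 7)/7, - 34, - 28.58, - 7*sqrt( 3), sqrt( 2) /6, exp( - 1),sqrt( 5 )/5 , pi,31*pi/5, 54 ] 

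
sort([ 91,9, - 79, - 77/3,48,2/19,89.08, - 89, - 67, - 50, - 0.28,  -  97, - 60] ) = [ - 97,-89,-79, - 67, - 60  , - 50, - 77/3, - 0.28,2/19 , 9,48,89.08, 91]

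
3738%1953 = 1785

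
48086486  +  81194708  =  129281194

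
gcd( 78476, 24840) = 92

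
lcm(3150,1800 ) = 12600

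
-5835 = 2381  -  8216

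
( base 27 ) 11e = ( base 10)770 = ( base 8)1402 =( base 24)182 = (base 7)2150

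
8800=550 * 16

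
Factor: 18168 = 2^3*3^1*757^1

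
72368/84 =18092/21 = 861.52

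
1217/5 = 243+2/5 = 243.40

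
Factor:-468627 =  - 3^1*31^1*5039^1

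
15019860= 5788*2595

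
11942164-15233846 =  - 3291682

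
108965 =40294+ 68671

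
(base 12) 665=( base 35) qv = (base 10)941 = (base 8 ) 1655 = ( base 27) 17N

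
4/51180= 1/12795 = 0.00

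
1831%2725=1831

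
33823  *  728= 24623144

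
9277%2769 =970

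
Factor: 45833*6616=303231128 = 2^3*827^1 * 45833^1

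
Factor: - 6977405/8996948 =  - 2^( - 2 ) * 5^1*  163^( - 1)*13799^( - 1)*1395481^1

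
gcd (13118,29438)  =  2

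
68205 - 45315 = 22890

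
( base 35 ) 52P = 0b1100001001100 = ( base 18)113a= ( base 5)144340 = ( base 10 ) 6220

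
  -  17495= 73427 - 90922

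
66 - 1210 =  - 1144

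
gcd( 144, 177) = 3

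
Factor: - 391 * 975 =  - 3^1*5^2*13^1*17^1 * 23^1 =-381225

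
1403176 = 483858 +919318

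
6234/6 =1039 = 1039.00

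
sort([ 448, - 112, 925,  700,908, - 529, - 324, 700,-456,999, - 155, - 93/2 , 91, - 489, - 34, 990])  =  [ - 529 , - 489, - 456,-324, - 155,  -  112, - 93/2, - 34, 91 , 448, 700, 700, 908,925, 990, 999] 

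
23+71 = 94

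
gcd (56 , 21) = 7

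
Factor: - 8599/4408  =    -  2^ ( - 3)*19^( - 1) * 29^( - 1 ) * 8599^1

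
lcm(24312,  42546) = 170184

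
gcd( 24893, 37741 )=803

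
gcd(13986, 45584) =518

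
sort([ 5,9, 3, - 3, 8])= [ - 3, 3, 5,8, 9]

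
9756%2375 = 256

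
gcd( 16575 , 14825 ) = 25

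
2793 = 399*7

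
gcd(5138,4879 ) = 7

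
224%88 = 48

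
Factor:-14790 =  - 2^1*3^1*5^1*17^1*29^1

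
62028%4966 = 2436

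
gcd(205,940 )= 5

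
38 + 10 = 48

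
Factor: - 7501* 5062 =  - 2^1*13^1 * 577^1*2531^1 = - 37970062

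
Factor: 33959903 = 33959903^1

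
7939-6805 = 1134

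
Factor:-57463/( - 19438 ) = 2^( - 1) * 7^1*8209^1*9719^( - 1 ) 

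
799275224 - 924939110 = - 125663886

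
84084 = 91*924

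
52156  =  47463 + 4693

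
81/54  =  3/2 = 1.50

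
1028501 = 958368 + 70133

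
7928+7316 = 15244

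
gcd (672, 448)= 224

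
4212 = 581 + 3631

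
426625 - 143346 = 283279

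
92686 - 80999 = 11687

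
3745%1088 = 481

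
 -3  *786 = -2358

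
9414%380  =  294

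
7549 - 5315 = 2234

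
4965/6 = 1655/2 = 827.50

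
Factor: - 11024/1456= -7^(-1)* 53^1  =  - 53/7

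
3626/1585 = 2+ 456/1585 = 2.29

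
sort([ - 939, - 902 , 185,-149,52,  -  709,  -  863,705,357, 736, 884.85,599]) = [ - 939,- 902, - 863,- 709, - 149, 52, 185, 357,599,705, 736, 884.85]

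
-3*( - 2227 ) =6681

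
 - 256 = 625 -881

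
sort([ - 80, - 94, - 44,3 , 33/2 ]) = [- 94,  -  80, - 44 , 3,33/2]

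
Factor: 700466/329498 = 19^( - 1) *23^( - 1)*929^1 = 929/437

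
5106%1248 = 114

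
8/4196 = 2/1049  =  0.00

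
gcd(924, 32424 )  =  84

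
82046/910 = 90 + 73/455 = 90.16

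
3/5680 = 3/5680 = 0.00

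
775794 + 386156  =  1161950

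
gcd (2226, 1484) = 742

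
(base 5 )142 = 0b101111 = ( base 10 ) 47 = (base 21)25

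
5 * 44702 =223510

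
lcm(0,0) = 0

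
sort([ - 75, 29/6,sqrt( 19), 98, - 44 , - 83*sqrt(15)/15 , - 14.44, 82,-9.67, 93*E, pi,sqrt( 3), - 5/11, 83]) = [ - 75, - 44 , - 83*sqrt( 15 ) /15, - 14.44,-9.67, - 5/11, sqrt( 3 ),  pi, sqrt( 19),29/6 , 82 , 83, 98,  93* E ] 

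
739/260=739/260 = 2.84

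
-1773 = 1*( -1773 )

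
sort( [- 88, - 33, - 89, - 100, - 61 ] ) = [ - 100,- 89, - 88, - 61, - 33 ] 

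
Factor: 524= 2^2*131^1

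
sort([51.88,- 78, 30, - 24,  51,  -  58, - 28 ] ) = [ - 78, - 58, - 28,  -  24,30,51,  51.88]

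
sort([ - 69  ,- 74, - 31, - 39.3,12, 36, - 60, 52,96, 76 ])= [ - 74, - 69, - 60,  -  39.3,-31,12 , 36, 52, 76  ,  96 ] 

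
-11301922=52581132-63883054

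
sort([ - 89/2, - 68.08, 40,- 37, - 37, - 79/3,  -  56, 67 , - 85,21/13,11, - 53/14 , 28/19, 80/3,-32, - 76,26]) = [-85, -76, - 68.08 , - 56 ,  -  89/2,-37,-37 , - 32,- 79/3,-53/14,28/19,21/13 , 11,26,80/3,  40,67] 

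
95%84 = 11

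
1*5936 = 5936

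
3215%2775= 440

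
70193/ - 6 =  - 11699 + 1/6 = - 11698.83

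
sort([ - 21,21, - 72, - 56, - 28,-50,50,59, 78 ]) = [ - 72, - 56, - 50, - 28, - 21, 21 , 50, 59,78] 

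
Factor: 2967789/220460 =2^( - 2 )*3^1 * 5^(-1)*11^1*73^(-1 )*139^1*151^( - 1 )*647^1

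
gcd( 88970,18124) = 2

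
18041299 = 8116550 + 9924749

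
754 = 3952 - 3198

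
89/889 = 89/889 = 0.10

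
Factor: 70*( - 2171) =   -  151970 = - 2^1*5^1 *7^1*13^1*167^1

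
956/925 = 1  +  31/925 = 1.03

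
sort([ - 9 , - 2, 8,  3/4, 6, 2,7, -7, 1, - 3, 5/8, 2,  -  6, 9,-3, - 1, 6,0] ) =[ - 9, - 7, - 6,-3, - 3, - 2, - 1, 0, 5/8,  3/4, 1,2, 2,6, 6, 7, 8, 9]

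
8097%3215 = 1667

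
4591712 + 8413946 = 13005658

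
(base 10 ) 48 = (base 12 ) 40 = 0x30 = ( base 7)66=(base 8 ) 60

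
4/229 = 4/229 = 0.02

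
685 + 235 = 920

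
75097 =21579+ 53518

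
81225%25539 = 4608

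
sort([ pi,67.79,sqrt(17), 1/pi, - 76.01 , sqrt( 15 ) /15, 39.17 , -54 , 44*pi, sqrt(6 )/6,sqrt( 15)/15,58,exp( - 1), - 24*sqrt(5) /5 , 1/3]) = [ - 76.01, - 54, - 24*sqrt( 5 )/5 , sqrt( 15 )/15 , sqrt( 15) /15,1/pi,  1/3,exp( - 1), sqrt( 6) /6,pi, sqrt (17 ),  39.17, 58, 67.79, 44*pi]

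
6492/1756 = 3 + 306/439 = 3.70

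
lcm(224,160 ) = 1120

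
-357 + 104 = - 253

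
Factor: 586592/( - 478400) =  - 2^( - 1)*5^ ( - 2)*13^(  -  1)*797^1 =-797/650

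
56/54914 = 28/27457 = 0.00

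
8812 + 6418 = 15230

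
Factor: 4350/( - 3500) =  - 87/70 = - 2^(-1)*3^1*5^( - 1)*7^ ( - 1)*29^1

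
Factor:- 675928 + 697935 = 22007=59^1*373^1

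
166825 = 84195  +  82630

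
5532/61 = 90 + 42/61 = 90.69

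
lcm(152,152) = 152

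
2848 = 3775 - 927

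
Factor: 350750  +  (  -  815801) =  - 465051  =  - 3^1 *155017^1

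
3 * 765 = 2295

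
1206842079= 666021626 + 540820453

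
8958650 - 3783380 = 5175270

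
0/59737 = 0 = 0.00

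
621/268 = 2 + 85/268 = 2.32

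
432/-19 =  - 23 + 5/19 = - 22.74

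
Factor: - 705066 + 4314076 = 3609010 = 2^1*5^1*360901^1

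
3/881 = 3/881 = 0.00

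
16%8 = 0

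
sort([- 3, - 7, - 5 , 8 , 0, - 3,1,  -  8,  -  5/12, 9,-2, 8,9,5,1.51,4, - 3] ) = [ - 8, - 7, - 5, - 3,  -  3, - 3, - 2, - 5/12,0 , 1,1.51, 4, 5, 8,8,9, 9]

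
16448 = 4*4112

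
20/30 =2/3 = 0.67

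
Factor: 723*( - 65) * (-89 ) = 3^1*5^1*13^1*89^1*241^1=4182555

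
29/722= 29/722= 0.04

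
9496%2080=1176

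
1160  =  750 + 410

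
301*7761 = 2336061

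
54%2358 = 54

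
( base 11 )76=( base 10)83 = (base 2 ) 1010011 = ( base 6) 215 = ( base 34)2F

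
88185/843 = 29395/281 = 104.61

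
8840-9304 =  - 464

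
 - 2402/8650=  - 1201/4325 = - 0.28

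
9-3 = 6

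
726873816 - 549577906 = 177295910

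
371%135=101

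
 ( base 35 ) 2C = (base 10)82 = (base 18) 4A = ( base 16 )52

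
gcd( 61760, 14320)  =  80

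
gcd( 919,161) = 1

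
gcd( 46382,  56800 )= 2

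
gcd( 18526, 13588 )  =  2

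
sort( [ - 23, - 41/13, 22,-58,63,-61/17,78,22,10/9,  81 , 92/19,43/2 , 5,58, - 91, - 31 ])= [ - 91,-58,- 31,-23,-61/17,  -  41/13,10/9,92/19,5 , 43/2, 22,22,58, 63,  78,81 ]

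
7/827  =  7/827 = 0.01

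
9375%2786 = 1017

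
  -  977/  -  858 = 1+119/858 = 1.14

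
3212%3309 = 3212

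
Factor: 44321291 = 7^1*79^1*80147^1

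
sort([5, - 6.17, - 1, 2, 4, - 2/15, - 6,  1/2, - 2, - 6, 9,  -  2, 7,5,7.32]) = [ - 6.17, - 6,-6, - 2, - 2, - 1, - 2/15 , 1/2, 2, 4, 5,5, 7, 7.32, 9 ]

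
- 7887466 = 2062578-9950044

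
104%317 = 104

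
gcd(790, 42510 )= 10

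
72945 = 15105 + 57840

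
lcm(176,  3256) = 6512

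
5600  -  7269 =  - 1669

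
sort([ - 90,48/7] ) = [ - 90,48/7]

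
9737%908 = 657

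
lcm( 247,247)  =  247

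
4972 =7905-2933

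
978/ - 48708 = -163/8118 =-0.02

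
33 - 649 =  - 616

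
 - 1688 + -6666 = -8354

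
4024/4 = 1006=   1006.00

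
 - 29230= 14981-44211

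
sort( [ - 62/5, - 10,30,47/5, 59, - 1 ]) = [ - 62/5, - 10, - 1,47/5, 30,59 ]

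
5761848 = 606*9508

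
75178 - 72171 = 3007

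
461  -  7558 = -7097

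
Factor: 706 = 2^1*353^1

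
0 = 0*40027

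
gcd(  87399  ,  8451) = 27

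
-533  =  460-993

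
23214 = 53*438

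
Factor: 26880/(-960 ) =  - 28 = - 2^2*7^1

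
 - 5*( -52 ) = 260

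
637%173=118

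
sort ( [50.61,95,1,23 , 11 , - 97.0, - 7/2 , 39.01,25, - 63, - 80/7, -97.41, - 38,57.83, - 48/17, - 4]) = [ - 97.41, - 97.0, - 63, - 38, - 80/7  , - 4, - 7/2,-48/17,1,11,23,25,39.01, 50.61,57.83  ,  95] 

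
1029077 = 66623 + 962454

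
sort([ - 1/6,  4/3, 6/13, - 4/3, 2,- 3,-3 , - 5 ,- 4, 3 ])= [ - 5, - 4, - 3, - 3,- 4/3,-1/6, 6/13, 4/3, 2,3]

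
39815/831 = 39815/831 = 47.91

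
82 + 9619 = 9701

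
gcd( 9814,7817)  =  1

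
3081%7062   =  3081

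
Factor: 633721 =11^1*53^1*1087^1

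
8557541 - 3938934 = 4618607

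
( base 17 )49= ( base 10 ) 77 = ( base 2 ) 1001101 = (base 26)2p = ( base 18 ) 45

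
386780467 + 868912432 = 1255692899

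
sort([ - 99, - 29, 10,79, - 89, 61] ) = [ - 99, - 89 , - 29, 10 , 61, 79]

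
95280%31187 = 1719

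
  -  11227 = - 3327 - 7900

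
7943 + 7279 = 15222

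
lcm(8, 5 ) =40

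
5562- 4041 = 1521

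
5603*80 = 448240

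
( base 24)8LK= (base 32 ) 50c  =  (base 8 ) 12014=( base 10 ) 5132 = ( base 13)244a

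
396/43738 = 198/21869 =0.01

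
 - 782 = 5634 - 6416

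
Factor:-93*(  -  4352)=404736 = 2^8*3^1*17^1*31^1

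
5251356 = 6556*801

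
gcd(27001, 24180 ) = 403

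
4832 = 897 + 3935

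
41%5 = 1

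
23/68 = 23/68 = 0.34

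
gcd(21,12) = 3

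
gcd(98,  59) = 1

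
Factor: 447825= 3^1* 5^2*7^1*853^1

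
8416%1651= 161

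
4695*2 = 9390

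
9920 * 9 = 89280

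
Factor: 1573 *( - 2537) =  - 3990701=- 11^2*13^1*43^1*59^1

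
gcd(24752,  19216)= 16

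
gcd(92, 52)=4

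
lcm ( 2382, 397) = 2382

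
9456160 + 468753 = 9924913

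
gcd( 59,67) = 1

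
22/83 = 22/83  =  0.27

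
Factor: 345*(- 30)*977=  - 10111950  =  - 2^1*3^2 * 5^2*23^1*977^1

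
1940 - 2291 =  - 351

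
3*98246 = 294738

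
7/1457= 7/1457 =0.00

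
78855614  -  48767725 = 30087889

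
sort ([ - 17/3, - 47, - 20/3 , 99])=[ - 47, - 20/3, - 17/3,99]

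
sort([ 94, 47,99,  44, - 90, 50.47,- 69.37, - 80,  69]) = [ - 90, - 80, - 69.37,44, 47, 50.47,69,94,99 ]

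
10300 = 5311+4989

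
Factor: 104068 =2^2*26017^1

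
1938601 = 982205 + 956396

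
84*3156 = 265104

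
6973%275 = 98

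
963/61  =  15 + 48/61 = 15.79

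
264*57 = 15048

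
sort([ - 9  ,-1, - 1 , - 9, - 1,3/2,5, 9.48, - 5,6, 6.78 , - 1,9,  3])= [ - 9, - 9  , - 5, - 1, - 1  , - 1, - 1,  3/2  ,  3,5,6, 6.78, 9,9.48 ]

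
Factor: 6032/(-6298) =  - 2^3 * 13^1*29^1* 47^( - 1 )* 67^( - 1 ) = -3016/3149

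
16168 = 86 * 188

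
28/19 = 28/19 =1.47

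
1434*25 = 35850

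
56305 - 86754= - 30449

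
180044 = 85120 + 94924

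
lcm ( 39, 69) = 897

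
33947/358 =94 + 295/358  =  94.82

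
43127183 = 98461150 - 55333967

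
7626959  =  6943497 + 683462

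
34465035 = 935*36861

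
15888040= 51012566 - 35124526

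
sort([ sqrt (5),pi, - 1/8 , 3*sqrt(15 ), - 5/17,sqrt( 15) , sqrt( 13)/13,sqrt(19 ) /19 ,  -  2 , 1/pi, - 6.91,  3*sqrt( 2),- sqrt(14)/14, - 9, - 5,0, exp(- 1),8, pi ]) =[-9 , - 6.91,-5,-2 , - 5/17,-sqrt( 14) /14,- 1/8,0, sqrt (19)/19, sqrt ( 13)/13,1/pi, exp( - 1),sqrt ( 5 ),pi, pi,  sqrt(15), 3*sqrt( 2), 8,3*sqrt (15) ]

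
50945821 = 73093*697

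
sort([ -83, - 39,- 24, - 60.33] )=[ - 83, - 60.33, - 39, - 24] 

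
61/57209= 61/57209= 0.00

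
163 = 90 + 73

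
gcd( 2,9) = 1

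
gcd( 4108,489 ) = 1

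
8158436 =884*9229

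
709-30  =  679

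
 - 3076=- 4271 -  - 1195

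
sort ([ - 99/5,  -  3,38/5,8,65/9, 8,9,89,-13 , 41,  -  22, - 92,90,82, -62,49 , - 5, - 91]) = [ - 92, - 91, - 62, - 22, - 99/5 ,-13 , - 5,- 3,  65/9,  38/5,8,8,9 , 41, 49, 82,89,90]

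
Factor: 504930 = 2^1*3^1*5^1*16831^1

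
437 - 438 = - 1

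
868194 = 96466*9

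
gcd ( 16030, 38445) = 5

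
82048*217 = 17804416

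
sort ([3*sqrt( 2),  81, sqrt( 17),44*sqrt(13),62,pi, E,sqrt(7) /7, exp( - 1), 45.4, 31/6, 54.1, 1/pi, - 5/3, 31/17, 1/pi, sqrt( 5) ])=[ - 5/3 , 1/pi,1/pi,exp( - 1), sqrt(7)/7, 31/17,sqrt(5),E, pi,sqrt( 17),3*sqrt( 2), 31/6, 45.4, 54.1, 62 , 81 , 44*sqrt( 13 )]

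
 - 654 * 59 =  - 38586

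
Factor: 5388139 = 53^1*101663^1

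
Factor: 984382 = 2^1 * 7^1 * 70313^1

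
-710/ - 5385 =142/1077 = 0.13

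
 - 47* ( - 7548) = 354756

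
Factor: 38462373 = 3^2*4273597^1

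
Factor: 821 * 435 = 357135 = 3^1*5^1*29^1 * 821^1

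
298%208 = 90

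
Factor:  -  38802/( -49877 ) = 2^1*3^1*29^1* 223^1*49877^( - 1)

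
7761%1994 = 1779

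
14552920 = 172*84610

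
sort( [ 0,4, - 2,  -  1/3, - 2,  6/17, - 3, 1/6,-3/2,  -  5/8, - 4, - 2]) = [ -4, - 3  , - 2, - 2,-2 ,  -  3/2, -5/8,-1/3, 0, 1/6,6/17,4 ]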